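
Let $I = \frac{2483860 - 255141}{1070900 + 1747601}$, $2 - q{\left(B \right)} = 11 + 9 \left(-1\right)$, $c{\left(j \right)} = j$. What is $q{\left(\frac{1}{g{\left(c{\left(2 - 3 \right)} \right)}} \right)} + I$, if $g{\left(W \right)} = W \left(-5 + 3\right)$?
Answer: $\frac{2228719}{2818501} \approx 0.79075$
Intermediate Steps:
$g{\left(W \right)} = - 2 W$ ($g{\left(W \right)} = W \left(-2\right) = - 2 W$)
$q{\left(B \right)} = 0$ ($q{\left(B \right)} = 2 - \left(11 + 9 \left(-1\right)\right) = 2 - \left(11 - 9\right) = 2 - 2 = 0$)
$I = \frac{2228719}{2818501} \approx 0.79075$
$q{\left(\frac{1}{g{\left(c{\left(2 - 3 \right)} \right)}} \right)} + I = 0 + \frac{2228719}{2818501} = \frac{2228719}{2818501}$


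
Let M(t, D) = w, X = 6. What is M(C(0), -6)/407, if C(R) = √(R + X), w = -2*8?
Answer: -16/407 ≈ -0.039312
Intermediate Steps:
w = -16
C(R) = √(6 + R) (C(R) = √(R + 6) = √(6 + R))
M(t, D) = -16
M(C(0), -6)/407 = -16/407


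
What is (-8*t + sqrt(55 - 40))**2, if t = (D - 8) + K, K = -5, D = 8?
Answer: 1615 + 80*sqrt(15) ≈ 1924.8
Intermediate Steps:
t = -5 (t = (8 - 8) - 5 = 0 - 5 = -5)
(-8*t + sqrt(55 - 40))**2 = (-8*(-5) + sqrt(55 - 40))**2 = (40 + sqrt(15))**2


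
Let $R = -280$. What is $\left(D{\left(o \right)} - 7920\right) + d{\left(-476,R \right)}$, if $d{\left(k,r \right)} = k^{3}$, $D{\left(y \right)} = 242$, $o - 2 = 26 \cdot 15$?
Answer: $-107857854$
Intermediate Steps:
$o = 392$ ($o = 2 + 26 \cdot 15 = 2 + 390 = 392$)
$\left(D{\left(o \right)} - 7920\right) + d{\left(-476,R \right)} = \left(242 - 7920\right) + \left(-476\right)^{3} = -7678 - 107850176 = -107857854$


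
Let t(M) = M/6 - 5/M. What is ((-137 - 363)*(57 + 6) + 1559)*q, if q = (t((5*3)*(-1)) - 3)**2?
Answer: -28773301/36 ≈ -7.9926e+5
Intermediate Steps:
t(M) = -5/M + M/6 (t(M) = M*(1/6) - 5/M = M/6 - 5/M = -5/M + M/6)
q = 961/36 (q = ((-5/((5*3)*(-1)) + ((5*3)*(-1))/6) - 3)**2 = ((-5/(15*(-1)) + (15*(-1))/6) - 3)**2 = ((-5/(-15) + (1/6)*(-15)) - 3)**2 = ((-5*(-1/15) - 5/2) - 3)**2 = ((1/3 - 5/2) - 3)**2 = (-13/6 - 3)**2 = (-31/6)**2 = 961/36 ≈ 26.694)
((-137 - 363)*(57 + 6) + 1559)*q = ((-137 - 363)*(57 + 6) + 1559)*(961/36) = (-500*63 + 1559)*(961/36) = (-31500 + 1559)*(961/36) = -29941*961/36 = -28773301/36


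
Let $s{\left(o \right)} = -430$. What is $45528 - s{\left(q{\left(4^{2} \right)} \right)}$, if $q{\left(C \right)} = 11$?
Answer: $45958$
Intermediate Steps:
$45528 - s{\left(q{\left(4^{2} \right)} \right)} = 45528 - -430 = 45528 + 430 = 45958$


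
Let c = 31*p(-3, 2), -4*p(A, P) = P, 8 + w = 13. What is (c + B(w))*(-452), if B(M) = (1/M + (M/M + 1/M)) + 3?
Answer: 25086/5 ≈ 5017.2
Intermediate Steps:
w = 5 (w = -8 + 13 = 5)
p(A, P) = -P/4
c = -31/2 (c = 31*(-1/4*2) = 31*(-1/2) = -31/2 ≈ -15.500)
B(M) = 4 + 2/M (B(M) = (1/M + (1 + 1/M)) + 3 = (1 + 2/M) + 3 = 4 + 2/M)
(c + B(w))*(-452) = (-31/2 + (4 + 2/5))*(-452) = (-31/2 + 22/5)*(-452) = -111/10*(-452) = 25086/5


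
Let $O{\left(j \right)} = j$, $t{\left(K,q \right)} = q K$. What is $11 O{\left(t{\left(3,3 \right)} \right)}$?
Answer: $99$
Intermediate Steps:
$t{\left(K,q \right)} = K q$
$11 O{\left(t{\left(3,3 \right)} \right)} = 11 \cdot 3 \cdot 3 = 11 \cdot 9 = 99$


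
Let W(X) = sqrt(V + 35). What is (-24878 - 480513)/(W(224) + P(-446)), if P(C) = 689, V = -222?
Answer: -348214399/474908 + 505391*I*sqrt(187)/474908 ≈ -733.22 + 14.553*I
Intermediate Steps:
W(X) = I*sqrt(187) (W(X) = sqrt(-222 + 35) = sqrt(-187) = I*sqrt(187))
(-24878 - 480513)/(W(224) + P(-446)) = (-24878 - 480513)/(I*sqrt(187) + 689) = -505391/(689 + I*sqrt(187))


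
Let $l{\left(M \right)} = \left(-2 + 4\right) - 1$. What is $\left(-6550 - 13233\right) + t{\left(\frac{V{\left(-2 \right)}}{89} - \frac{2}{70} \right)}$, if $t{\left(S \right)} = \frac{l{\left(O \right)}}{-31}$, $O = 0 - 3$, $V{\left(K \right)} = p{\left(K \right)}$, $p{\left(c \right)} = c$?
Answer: $- \frac{613274}{31} \approx -19783.0$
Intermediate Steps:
$V{\left(K \right)} = K$
$O = -3$ ($O = 0 - 3 = -3$)
$l{\left(M \right)} = 1$ ($l{\left(M \right)} = 2 - 1 = 1$)
$t{\left(S \right)} = - \frac{1}{31}$ ($t{\left(S \right)} = 1 \frac{1}{-31} = 1 \left(- \frac{1}{31}\right) = - \frac{1}{31}$)
$\left(-6550 - 13233\right) + t{\left(\frac{V{\left(-2 \right)}}{89} - \frac{2}{70} \right)} = \left(-6550 - 13233\right) - \frac{1}{31} = -19783 - \frac{1}{31} = - \frac{613274}{31}$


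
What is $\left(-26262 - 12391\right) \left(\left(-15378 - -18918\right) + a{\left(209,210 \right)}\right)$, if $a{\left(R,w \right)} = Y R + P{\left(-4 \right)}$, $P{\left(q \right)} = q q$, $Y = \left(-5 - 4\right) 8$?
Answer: $444200276$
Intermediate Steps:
$Y = -72$ ($Y = \left(-9\right) 8 = -72$)
$P{\left(q \right)} = q^{2}$
$a{\left(R,w \right)} = 16 - 72 R$ ($a{\left(R,w \right)} = - 72 R + \left(-4\right)^{2} = - 72 R + 16 = 16 - 72 R$)
$\left(-26262 - 12391\right) \left(\left(-15378 - -18918\right) + a{\left(209,210 \right)}\right) = \left(-26262 - 12391\right) \left(\left(-15378 - -18918\right) + \left(16 - 15048\right)\right) = \left(-26262 - 12391\right) \left(\left(-15378 + 18918\right) + \left(16 - 15048\right)\right) = \left(-26262 - 12391\right) \left(3540 - 15032\right) = \left(-38653\right) \left(-11492\right) = 444200276$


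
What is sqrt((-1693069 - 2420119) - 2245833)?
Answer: I*sqrt(6359021) ≈ 2521.7*I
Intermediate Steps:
sqrt((-1693069 - 2420119) - 2245833) = sqrt(-4113188 - 2245833) = sqrt(-6359021) = I*sqrt(6359021)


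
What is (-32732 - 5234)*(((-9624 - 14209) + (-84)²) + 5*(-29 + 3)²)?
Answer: 508630502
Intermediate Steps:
(-32732 - 5234)*(((-9624 - 14209) + (-84)²) + 5*(-29 + 3)²) = -37966*((-23833 + 7056) + 5*(-26)²) = -37966*(-16777 + 5*676) = -37966*(-16777 + 3380) = -37966*(-13397) = 508630502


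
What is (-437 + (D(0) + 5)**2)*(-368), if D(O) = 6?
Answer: 116288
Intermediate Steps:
(-437 + (D(0) + 5)**2)*(-368) = (-437 + (6 + 5)**2)*(-368) = (-437 + 11**2)*(-368) = (-437 + 121)*(-368) = -316*(-368) = 116288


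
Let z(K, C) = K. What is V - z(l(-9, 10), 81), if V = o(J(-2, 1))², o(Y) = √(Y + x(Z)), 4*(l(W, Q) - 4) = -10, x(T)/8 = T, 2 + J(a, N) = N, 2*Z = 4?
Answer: 27/2 ≈ 13.500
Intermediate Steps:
Z = 2 (Z = (½)*4 = 2)
J(a, N) = -2 + N
x(T) = 8*T
l(W, Q) = 3/2 (l(W, Q) = 4 + (¼)*(-10) = 4 - 5/2 = 3/2)
o(Y) = √(16 + Y) (o(Y) = √(Y + 8*2) = √(Y + 16) = √(16 + Y))
V = 15 (V = (√(16 + (-2 + 1)))² = (√(16 - 1))² = (√15)² = 15)
V - z(l(-9, 10), 81) = 15 - 1*3/2 = 15 - 3/2 = 27/2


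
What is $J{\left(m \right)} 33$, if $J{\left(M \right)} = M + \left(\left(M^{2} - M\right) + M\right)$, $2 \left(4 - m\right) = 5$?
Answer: $\frac{495}{4} \approx 123.75$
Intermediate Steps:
$m = \frac{3}{2}$ ($m = 4 - \frac{5}{2} = \frac{3}{2} \approx 1.5$)
$J{\left(M \right)} = M + M^{2}$
$J{\left(m \right)} 33 = \frac{3 \left(1 + \frac{3}{2}\right)}{2} \cdot 33 = \frac{3}{2} \cdot \frac{5}{2} \cdot 33 = \frac{15}{4} \cdot 33 = \frac{495}{4}$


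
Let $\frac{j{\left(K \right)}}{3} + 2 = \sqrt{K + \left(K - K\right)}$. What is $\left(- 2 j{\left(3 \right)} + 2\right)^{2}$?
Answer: $304 - 168 \sqrt{3} \approx 13.015$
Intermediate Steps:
$j{\left(K \right)} = -6 + 3 \sqrt{K}$ ($j{\left(K \right)} = -6 + 3 \sqrt{K + \left(K - K\right)} = -6 + 3 \sqrt{K + 0} = -6 + 3 \sqrt{K}$)
$\left(- 2 j{\left(3 \right)} + 2\right)^{2} = \left(- 2 \left(-6 + 3 \sqrt{3}\right) + 2\right)^{2} = \left(\left(12 - 6 \sqrt{3}\right) + 2\right)^{2} = \left(14 - 6 \sqrt{3}\right)^{2}$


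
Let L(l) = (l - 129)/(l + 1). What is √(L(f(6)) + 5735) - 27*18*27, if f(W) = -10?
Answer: -13122 + √51754/3 ≈ -13046.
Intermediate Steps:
L(l) = (-129 + l)/(1 + l)
√(L(f(6)) + 5735) - 27*18*27 = √((-129 - 10)/(1 - 10) + 5735) - 27*18*27 = √(-139/(-9) + 5735) - 486*27 = √(-⅑*(-139) + 5735) - 13122 = √(139/9 + 5735) - 13122 = √(51754/9) - 13122 = √51754/3 - 13122 = -13122 + √51754/3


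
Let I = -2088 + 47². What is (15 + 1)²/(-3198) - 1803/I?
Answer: -2898485/193479 ≈ -14.981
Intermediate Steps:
I = 121 (I = -2088 + 2209 = 121)
(15 + 1)²/(-3198) - 1803/I = (15 + 1)²/(-3198) - 1803/121 = 16²*(-1/3198) - 1803*1/121 = 256*(-1/3198) - 1803/121 = -128/1599 - 1803/121 = -2898485/193479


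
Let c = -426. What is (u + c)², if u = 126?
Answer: 90000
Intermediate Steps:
(u + c)² = (126 - 426)² = (-300)² = 90000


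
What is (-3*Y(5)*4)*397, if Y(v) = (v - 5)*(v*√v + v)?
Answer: 0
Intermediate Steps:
Y(v) = (-5 + v)*(v + v^(3/2)) (Y(v) = (-5 + v)*(v^(3/2) + v) = (-5 + v)*(v + v^(3/2)))
(-3*Y(5)*4)*397 = (-3*(5² + 5^(5/2) - 5*5 - 25*√5)*4)*397 = (-3*(25 + 25*√5 - 25 - 25*√5)*4)*397 = (-3*0*4)*397 = (0*4)*397 = 0*397 = 0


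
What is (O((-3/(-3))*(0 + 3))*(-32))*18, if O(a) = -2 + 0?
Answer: 1152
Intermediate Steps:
O(a) = -2
(O((-3/(-3))*(0 + 3))*(-32))*18 = -2*(-32)*18 = 64*18 = 1152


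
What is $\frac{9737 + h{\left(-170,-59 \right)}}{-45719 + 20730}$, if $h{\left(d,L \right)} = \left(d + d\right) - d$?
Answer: $- \frac{9567}{24989} \approx -0.38285$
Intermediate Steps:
$h{\left(d,L \right)} = d$ ($h{\left(d,L \right)} = 2 d - d = d$)
$\frac{9737 + h{\left(-170,-59 \right)}}{-45719 + 20730} = \frac{9737 - 170}{-45719 + 20730} = \frac{9567}{-24989} = 9567 \left(- \frac{1}{24989}\right) = - \frac{9567}{24989}$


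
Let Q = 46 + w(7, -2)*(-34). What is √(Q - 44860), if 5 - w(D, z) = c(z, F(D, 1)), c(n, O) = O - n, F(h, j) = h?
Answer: I*√44678 ≈ 211.37*I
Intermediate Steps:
w(D, z) = 5 + z - D (w(D, z) = 5 - (D - z) = 5 + (z - D) = 5 + z - D)
Q = 182 (Q = 46 + (5 - 2 - 1*7)*(-34) = 46 + (5 - 2 - 7)*(-34) = 46 - 4*(-34) = 46 + 136 = 182)
√(Q - 44860) = √(182 - 44860) = √(-44678) = I*√44678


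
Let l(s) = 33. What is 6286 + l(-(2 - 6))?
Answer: 6319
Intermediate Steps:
6286 + l(-(2 - 6)) = 6286 + 33 = 6319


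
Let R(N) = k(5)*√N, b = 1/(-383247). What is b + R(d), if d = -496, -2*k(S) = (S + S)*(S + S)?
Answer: -1/383247 - 200*I*√31 ≈ -2.6093e-6 - 1113.6*I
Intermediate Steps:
b = -1/383247 ≈ -2.6093e-6
k(S) = -2*S² (k(S) = -(S + S)*(S + S)/2 = -2*S*2*S/2 = -2*S²)
R(N) = -50*√N (R(N) = (-2*5²)*√N = (-2*25)*√N = -50*√N)
b + R(d) = -1/383247 - 200*I*√31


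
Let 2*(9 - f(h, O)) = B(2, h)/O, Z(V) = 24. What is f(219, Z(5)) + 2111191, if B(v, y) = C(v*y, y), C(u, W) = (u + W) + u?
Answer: 33778835/16 ≈ 2.1112e+6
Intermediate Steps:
C(u, W) = W + 2*u (C(u, W) = (W + u) + u = W + 2*u)
B(v, y) = y + 2*v*y (B(v, y) = y + 2*(v*y) = y + 2*v*y)
f(h, O) = 9 - 5*h/(2*O) (f(h, O) = 9 - h*(1 + 2*2)/(2*O) = 9 - h*(1 + 4)/(2*O) = 9 - h*5/(2*O) = 9 - 5*h/(2*O))
f(219, Z(5)) + 2111191 = (9 - 5/2*219/24) + 2111191 = (9 - 5/2*219*1/24) + 2111191 = (9 - 365/16) + 2111191 = -221/16 + 2111191 = 33778835/16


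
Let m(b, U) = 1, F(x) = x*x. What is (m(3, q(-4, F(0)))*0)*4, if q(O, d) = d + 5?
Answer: 0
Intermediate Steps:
F(x) = x**2
q(O, d) = 5 + d
(m(3, q(-4, F(0)))*0)*4 = (1*0)*4 = 0*4 = 0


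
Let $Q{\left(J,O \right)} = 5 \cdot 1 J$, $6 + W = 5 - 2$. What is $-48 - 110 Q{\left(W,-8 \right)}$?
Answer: $1602$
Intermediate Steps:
$W = -3$ ($W = -6 + \left(5 - 2\right) = -6 + 3 = -3$)
$Q{\left(J,O \right)} = 5 J$
$-48 - 110 Q{\left(W,-8 \right)} = -48 - 110 \cdot 5 \left(-3\right) = -48 - -1650 = -48 + 1650 = 1602$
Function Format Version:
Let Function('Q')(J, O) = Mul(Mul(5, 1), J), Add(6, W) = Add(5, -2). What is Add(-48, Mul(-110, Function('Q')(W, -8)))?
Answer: 1602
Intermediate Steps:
W = -3 (W = Add(-6, Add(5, -2)) = Add(-6, 3) = -3)
Function('Q')(J, O) = Mul(5, J)
Add(-48, Mul(-110, Function('Q')(W, -8))) = Add(-48, Mul(-110, Mul(5, -3))) = Add(-48, Mul(-110, -15)) = Add(-48, 1650) = 1602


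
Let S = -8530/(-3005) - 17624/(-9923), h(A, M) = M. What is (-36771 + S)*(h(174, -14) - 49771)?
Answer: 10916085012929235/5963723 ≈ 1.8304e+9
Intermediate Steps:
S = 27520662/5963723 (S = -8530*(-1/3005) - 17624*(-1/9923) = 1706/601 + 17624/9923 = 27520662/5963723 ≈ 4.6147)
(-36771 + S)*(h(174, -14) - 49771) = (-36771 + 27520662/5963723)*(-14 - 49771) = -219264537771/5963723*(-49785) = 10916085012929235/5963723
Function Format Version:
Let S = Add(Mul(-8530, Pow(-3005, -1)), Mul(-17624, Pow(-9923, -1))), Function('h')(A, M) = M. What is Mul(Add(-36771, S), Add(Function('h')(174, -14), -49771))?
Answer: Rational(10916085012929235, 5963723) ≈ 1.8304e+9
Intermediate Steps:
S = Rational(27520662, 5963723) (S = Add(Mul(-8530, Rational(-1, 3005)), Mul(-17624, Rational(-1, 9923))) = Add(Rational(1706, 601), Rational(17624, 9923)) = Rational(27520662, 5963723) ≈ 4.6147)
Mul(Add(-36771, S), Add(Function('h')(174, -14), -49771)) = Mul(Add(-36771, Rational(27520662, 5963723)), Add(-14, -49771)) = Mul(Rational(-219264537771, 5963723), -49785) = Rational(10916085012929235, 5963723)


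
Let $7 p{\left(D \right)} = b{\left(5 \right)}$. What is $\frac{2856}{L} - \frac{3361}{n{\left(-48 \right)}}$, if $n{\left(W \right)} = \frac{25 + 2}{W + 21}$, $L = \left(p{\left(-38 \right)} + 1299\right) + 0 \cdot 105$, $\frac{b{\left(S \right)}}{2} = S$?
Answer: $\frac{30615175}{9103} \approx 3363.2$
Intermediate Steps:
$b{\left(S \right)} = 2 S$
$p{\left(D \right)} = \frac{10}{7}$ ($p{\left(D \right)} = \frac{2 \cdot 5}{7} = \frac{1}{7} \cdot 10 = \frac{10}{7}$)
$L = \frac{9103}{7}$ ($L = \left(\frac{10}{7} + 1299\right) + 0 \cdot 105 = \frac{9103}{7} + 0 = \frac{9103}{7} \approx 1300.4$)
$n{\left(W \right)} = \frac{27}{21 + W}$
$\frac{2856}{L} - \frac{3361}{n{\left(-48 \right)}} = \frac{2856}{\frac{9103}{7}} - \frac{3361}{27 \frac{1}{21 - 48}} = 2856 \cdot \frac{7}{9103} - \frac{3361}{27 \frac{1}{-27}} = \frac{19992}{9103} - \frac{3361}{27 \left(- \frac{1}{27}\right)} = \frac{19992}{9103} - \frac{3361}{-1} = \frac{19992}{9103} - -3361 = \frac{19992}{9103} + 3361 = \frac{30615175}{9103}$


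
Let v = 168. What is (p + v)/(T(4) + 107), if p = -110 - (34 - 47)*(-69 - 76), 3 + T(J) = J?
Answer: -203/12 ≈ -16.917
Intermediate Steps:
T(J) = -3 + J
p = -1995 (p = -110 - (-13)*(-145) = -110 - 1*1885 = -110 - 1885 = -1995)
(p + v)/(T(4) + 107) = (-1995 + 168)/((-3 + 4) + 107) = -1827/(1 + 107) = -1827/108 = -1827*1/108 = -203/12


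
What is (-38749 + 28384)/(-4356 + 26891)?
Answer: -2073/4507 ≈ -0.45995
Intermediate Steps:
(-38749 + 28384)/(-4356 + 26891) = -10365/22535 = -10365*1/22535 = -2073/4507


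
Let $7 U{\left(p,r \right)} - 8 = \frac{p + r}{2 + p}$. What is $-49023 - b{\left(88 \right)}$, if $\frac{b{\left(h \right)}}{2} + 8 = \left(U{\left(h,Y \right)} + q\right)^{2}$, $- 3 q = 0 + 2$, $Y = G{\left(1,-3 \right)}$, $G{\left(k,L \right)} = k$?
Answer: $- \frac{9725590471}{198450} \approx -49008.0$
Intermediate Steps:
$Y = 1$
$U{\left(p,r \right)} = \frac{8}{7} + \frac{p + r}{7 \left(2 + p\right)}$ ($U{\left(p,r \right)} = \frac{8}{7} + \frac{\left(p + r\right) \frac{1}{2 + p}}{7} = \frac{8}{7} + \frac{\frac{1}{2 + p} \left(p + r\right)}{7} = \frac{8}{7} + \frac{p + r}{7 \left(2 + p\right)}$)
$q = - \frac{2}{3}$ ($q = - \frac{0 + 2}{3} = \left(- \frac{1}{3}\right) 2 = - \frac{2}{3} \approx -0.66667$)
$b{\left(h \right)} = -16 + 2 \left(- \frac{2}{3} + \frac{17 + 9 h}{7 \left(2 + h\right)}\right)^{2}$ ($b{\left(h \right)} = -16 + 2 \left(\frac{16 + 1 + 9 h}{7 \left(2 + h\right)} - \frac{2}{3}\right)^{2} = -16 + 2 \left(\frac{17 + 9 h}{7 \left(2 + h\right)} - \frac{2}{3}\right)^{2} = -16 + 2 \left(- \frac{2}{3} + \frac{17 + 9 h}{7 \left(2 + h\right)}\right)^{2}$)
$-49023 - b{\left(88 \right)} = -49023 - \frac{2 \left(-13583 - 1189232 - 3359 \cdot 88^{2}\right)}{441 \left(4 + 88^{2} + 4 \cdot 88\right)} = -49023 - \frac{2 \left(-13583 - 1189232 - 26012096\right)}{441 \left(4 + 7744 + 352\right)} = -49023 - \frac{2 \left(-13583 - 1189232 - 26012096\right)}{441 \cdot 8100} = -49023 - \frac{2}{441} \cdot \frac{1}{8100} \left(-27214911\right) = -49023 - - \frac{3023879}{198450} = -49023 + \frac{3023879}{198450} = - \frac{9725590471}{198450}$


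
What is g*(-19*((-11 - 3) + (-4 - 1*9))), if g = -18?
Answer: -9234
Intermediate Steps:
g*(-19*((-11 - 3) + (-4 - 1*9))) = -(-342)*((-11 - 3) + (-4 - 1*9)) = -(-342)*(-14 + (-4 - 9)) = -(-342)*(-14 - 13) = -(-342)*(-27) = -18*513 = -9234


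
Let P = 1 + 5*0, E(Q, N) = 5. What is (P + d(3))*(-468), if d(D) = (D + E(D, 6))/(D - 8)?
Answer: 1404/5 ≈ 280.80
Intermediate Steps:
P = 1 (P = 1 + 0 = 1)
d(D) = (5 + D)/(-8 + D) (d(D) = (D + 5)/(D - 8) = (5 + D)/(-8 + D))
(P + d(3))*(-468) = (1 + (5 + 3)/(-8 + 3))*(-468) = (1 + 8/(-5))*(-468) = (1 - ⅕*8)*(-468) = (1 - 8/5)*(-468) = -⅗*(-468) = 1404/5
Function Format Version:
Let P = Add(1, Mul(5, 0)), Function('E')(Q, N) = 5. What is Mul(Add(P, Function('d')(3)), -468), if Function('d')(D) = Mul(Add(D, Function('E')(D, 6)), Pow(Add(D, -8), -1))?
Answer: Rational(1404, 5) ≈ 280.80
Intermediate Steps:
P = 1 (P = Add(1, 0) = 1)
Function('d')(D) = Mul(Pow(Add(-8, D), -1), Add(5, D)) (Function('d')(D) = Mul(Add(D, 5), Pow(Add(D, -8), -1)) = Mul(Add(5, D), Pow(Add(-8, D), -1)) = Mul(Pow(Add(-8, D), -1), Add(5, D)))
Mul(Add(P, Function('d')(3)), -468) = Mul(Add(1, Mul(Pow(Add(-8, 3), -1), Add(5, 3))), -468) = Mul(Add(1, Mul(Pow(-5, -1), 8)), -468) = Mul(Add(1, Mul(Rational(-1, 5), 8)), -468) = Mul(Add(1, Rational(-8, 5)), -468) = Mul(Rational(-3, 5), -468) = Rational(1404, 5)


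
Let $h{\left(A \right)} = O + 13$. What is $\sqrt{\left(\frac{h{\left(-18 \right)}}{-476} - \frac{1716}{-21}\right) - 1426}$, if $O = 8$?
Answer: $\frac{i \sqrt{76148219}}{238} \approx 36.665 i$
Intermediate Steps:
$h{\left(A \right)} = 21$ ($h{\left(A \right)} = 8 + 13 = 21$)
$\sqrt{\left(\frac{h{\left(-18 \right)}}{-476} - \frac{1716}{-21}\right) - 1426} = \sqrt{\left(\frac{21}{-476} - \frac{1716}{-21}\right) - 1426} = \sqrt{\left(21 \left(- \frac{1}{476}\right) - - \frac{572}{7}\right) - 1426} = \sqrt{\left(- \frac{3}{68} + \frac{572}{7}\right) - 1426} = \sqrt{\frac{38875}{476} - 1426} = \sqrt{- \frac{639901}{476}} = \frac{i \sqrt{76148219}}{238}$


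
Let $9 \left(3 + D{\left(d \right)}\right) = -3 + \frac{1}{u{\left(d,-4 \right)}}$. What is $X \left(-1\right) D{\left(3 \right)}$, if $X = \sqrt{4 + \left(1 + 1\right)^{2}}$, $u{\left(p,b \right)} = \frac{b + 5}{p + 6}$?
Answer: $\frac{14 \sqrt{2}}{3} \approx 6.5997$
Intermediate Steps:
$u{\left(p,b \right)} = \frac{5 + b}{6 + p}$
$D{\left(d \right)} = - \frac{8}{3} + \frac{d}{9}$ ($D{\left(d \right)} = -3 + \frac{-3 + \frac{1}{\frac{1}{6 + d} \left(5 - 4\right)}}{9} = -3 + \frac{-3 + \frac{1}{\frac{1}{6 + d} 1}}{9} = -3 + \frac{-3 + \frac{1}{\frac{1}{6 + d}}}{9} = -3 + \frac{-3 + \left(6 + d\right)}{9} = -3 + \frac{3 + d}{9} = -3 + \left(\frac{1}{3} + \frac{d}{9}\right) = - \frac{8}{3} + \frac{d}{9}$)
$X = 2 \sqrt{2}$ ($X = \sqrt{4 + 2^{2}} = \sqrt{4 + 4} = \sqrt{8} = 2 \sqrt{2} \approx 2.8284$)
$X \left(-1\right) D{\left(3 \right)} = 2 \sqrt{2} \left(-1\right) \left(- \frac{8}{3} + \frac{1}{9} \cdot 3\right) = - 2 \sqrt{2} \left(- \frac{8}{3} + \frac{1}{3}\right) = - 2 \sqrt{2} \left(- \frac{7}{3}\right) = \frac{14 \sqrt{2}}{3}$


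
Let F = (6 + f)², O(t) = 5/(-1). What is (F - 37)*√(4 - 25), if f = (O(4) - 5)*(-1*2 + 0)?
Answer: 639*I*√21 ≈ 2928.3*I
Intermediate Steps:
O(t) = -5 (O(t) = 5*(-1) = -5)
f = 20 (f = (-5 - 5)*(-1*2 + 0) = -10*(-2 + 0) = -10*(-2) = 20)
F = 676 (F = (6 + 20)² = 26² = 676)
(F - 37)*√(4 - 25) = (676 - 37)*√(4 - 25) = 639*√(-21) = 639*(I*√21) = 639*I*√21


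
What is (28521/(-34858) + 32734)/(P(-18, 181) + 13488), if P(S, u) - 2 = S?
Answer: 1141013251/469606976 ≈ 2.4297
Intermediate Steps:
P(S, u) = 2 + S
(28521/(-34858) + 32734)/(P(-18, 181) + 13488) = (28521/(-34858) + 32734)/((2 - 18) + 13488) = (28521*(-1/34858) + 32734)/(-16 + 13488) = (-28521/34858 + 32734)/13472 = (1141013251/34858)*(1/13472) = 1141013251/469606976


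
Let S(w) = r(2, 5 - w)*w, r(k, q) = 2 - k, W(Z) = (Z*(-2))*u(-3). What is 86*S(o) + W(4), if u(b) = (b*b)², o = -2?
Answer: -648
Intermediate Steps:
u(b) = b⁴ (u(b) = (b²)² = b⁴)
W(Z) = -162*Z (W(Z) = (Z*(-2))*(-3)⁴ = -2*Z*81 = -162*Z)
S(w) = 0 (S(w) = (2 - 1*2)*w = (2 - 2)*w = 0*w = 0)
86*S(o) + W(4) = 86*0 - 162*4 = 0 - 648 = -648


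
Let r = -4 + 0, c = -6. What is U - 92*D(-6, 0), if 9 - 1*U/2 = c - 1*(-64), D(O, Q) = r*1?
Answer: 270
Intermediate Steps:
r = -4
D(O, Q) = -4 (D(O, Q) = -4*1 = -4)
U = -98 (U = 18 - 2*(-6 - 1*(-64)) = 18 - 2*(-6 + 64) = 18 - 2*58 = 18 - 116 = -98)
U - 92*D(-6, 0) = -98 - 92*(-4) = -98 + 368 = 270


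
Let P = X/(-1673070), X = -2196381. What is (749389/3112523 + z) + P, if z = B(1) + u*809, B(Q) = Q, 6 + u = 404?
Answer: 18029296070994711/55994288770 ≈ 3.2198e+5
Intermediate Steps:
u = 398 (u = -6 + 404 = 398)
z = 321983 (z = 1 + 398*809 = 1 + 321982 = 321983)
P = 23617/17990 (P = -2196381/(-1673070) = -2196381*(-1/1673070) = 23617/17990 ≈ 1.3128)
(749389/3112523 + z) + P = (749389/3112523 + 321983) + 23617/17990 = 1002180242498/3112523 + 23617/17990 = 18029296070994711/55994288770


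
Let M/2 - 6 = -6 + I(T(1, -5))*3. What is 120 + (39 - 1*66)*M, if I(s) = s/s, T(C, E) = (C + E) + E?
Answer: -42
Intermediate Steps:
T(C, E) = C + 2*E
I(s) = 1
M = 6 (M = 12 + 2*(-6 + 1*3) = 12 + 2*(-6 + 3) = 12 + 2*(-3) = 12 - 6 = 6)
120 + (39 - 1*66)*M = 120 + (39 - 1*66)*6 = 120 + (39 - 66)*6 = 120 - 27*6 = 120 - 162 = -42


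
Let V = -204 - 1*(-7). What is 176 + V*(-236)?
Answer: 46668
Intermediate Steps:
V = -197 (V = -204 + 7 = -197)
176 + V*(-236) = 176 - 197*(-236) = 176 + 46492 = 46668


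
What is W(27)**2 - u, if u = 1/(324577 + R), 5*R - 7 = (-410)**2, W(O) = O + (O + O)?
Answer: 11750698507/1790992 ≈ 6561.0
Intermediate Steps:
W(O) = 3*O (W(O) = O + 2*O = 3*O)
R = 168107/5 (R = 7/5 + (1/5)*(-410)**2 = 7/5 + (1/5)*168100 = 7/5 + 33620 = 168107/5 ≈ 33621.)
u = 5/1790992 (u = 1/(324577 + 168107/5) = 1/(1790992/5) = 5/1790992 ≈ 2.7917e-6)
W(27)**2 - u = (3*27)**2 - 1*5/1790992 = 81**2 - 5/1790992 = 6561 - 5/1790992 = 11750698507/1790992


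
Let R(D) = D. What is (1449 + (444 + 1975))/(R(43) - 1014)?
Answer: -3868/971 ≈ -3.9835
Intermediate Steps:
(1449 + (444 + 1975))/(R(43) - 1014) = (1449 + (444 + 1975))/(43 - 1014) = (1449 + 2419)/(-971) = 3868*(-1/971) = -3868/971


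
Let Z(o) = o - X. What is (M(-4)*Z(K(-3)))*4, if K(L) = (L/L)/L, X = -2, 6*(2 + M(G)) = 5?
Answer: -70/9 ≈ -7.7778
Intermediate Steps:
M(G) = -7/6 (M(G) = -2 + (⅙)*5 = -2 + ⅚ = -7/6)
K(L) = 1/L
Z(o) = 2 + o (Z(o) = o - 1*(-2) = o + 2 = 2 + o)
(M(-4)*Z(K(-3)))*4 = -7*(2 + 1/(-3))/6*4 = -7*(2 - ⅓)/6*4 = -7/6*5/3*4 = -35/18*4 = -70/9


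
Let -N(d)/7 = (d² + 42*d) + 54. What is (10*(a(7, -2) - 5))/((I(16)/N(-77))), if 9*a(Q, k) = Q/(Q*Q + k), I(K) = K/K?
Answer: 405642440/423 ≈ 9.5897e+5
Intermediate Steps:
I(K) = 1
N(d) = -378 - 294*d - 7*d² (N(d) = -7*((d² + 42*d) + 54) = -7*(54 + d² + 42*d) = -378 - 294*d - 7*d²)
a(Q, k) = Q/(9*(k + Q²)) (a(Q, k) = (Q/(Q*Q + k))/9 = (Q/(Q² + k))/9 = (Q/(k + Q²))/9 = Q/(9*(k + Q²)))
(10*(a(7, -2) - 5))/((I(16)/N(-77))) = (10*((⅑)*7/(-2 + 7²) - 5))/((1/(-378 - 294*(-77) - 7*(-77)²))) = (10*((⅑)*7/(-2 + 49) - 5))/((1/(-378 + 22638 - 7*5929))) = (10*((⅑)*7/47 - 5))/((1/(-378 + 22638 - 41503))) = (10*((⅑)*7*(1/47) - 5))/((1/(-19243))) = (10*(7/423 - 5))/((1*(-1/19243))) = (10*(-2108/423))/(-1/19243) = -21080/423*(-19243) = 405642440/423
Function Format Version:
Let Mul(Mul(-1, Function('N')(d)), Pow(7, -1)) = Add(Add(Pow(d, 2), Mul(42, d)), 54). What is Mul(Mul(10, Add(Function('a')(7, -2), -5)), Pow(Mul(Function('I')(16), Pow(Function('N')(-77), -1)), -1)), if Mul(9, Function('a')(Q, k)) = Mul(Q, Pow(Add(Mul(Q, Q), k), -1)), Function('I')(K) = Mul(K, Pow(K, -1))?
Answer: Rational(405642440, 423) ≈ 9.5897e+5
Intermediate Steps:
Function('I')(K) = 1
Function('N')(d) = Add(-378, Mul(-294, d), Mul(-7, Pow(d, 2))) (Function('N')(d) = Mul(-7, Add(Add(Pow(d, 2), Mul(42, d)), 54)) = Mul(-7, Add(54, Pow(d, 2), Mul(42, d))) = Add(-378, Mul(-294, d), Mul(-7, Pow(d, 2))))
Function('a')(Q, k) = Mul(Rational(1, 9), Q, Pow(Add(k, Pow(Q, 2)), -1)) (Function('a')(Q, k) = Mul(Rational(1, 9), Mul(Q, Pow(Add(Mul(Q, Q), k), -1))) = Mul(Rational(1, 9), Mul(Q, Pow(Add(Pow(Q, 2), k), -1))) = Mul(Rational(1, 9), Mul(Q, Pow(Add(k, Pow(Q, 2)), -1))) = Mul(Rational(1, 9), Q, Pow(Add(k, Pow(Q, 2)), -1)))
Mul(Mul(10, Add(Function('a')(7, -2), -5)), Pow(Mul(Function('I')(16), Pow(Function('N')(-77), -1)), -1)) = Mul(Mul(10, Add(Mul(Rational(1, 9), 7, Pow(Add(-2, Pow(7, 2)), -1)), -5)), Pow(Mul(1, Pow(Add(-378, Mul(-294, -77), Mul(-7, Pow(-77, 2))), -1)), -1)) = Mul(Mul(10, Add(Mul(Rational(1, 9), 7, Pow(Add(-2, 49), -1)), -5)), Pow(Mul(1, Pow(Add(-378, 22638, Mul(-7, 5929)), -1)), -1)) = Mul(Mul(10, Add(Mul(Rational(1, 9), 7, Pow(47, -1)), -5)), Pow(Mul(1, Pow(Add(-378, 22638, -41503), -1)), -1)) = Mul(Mul(10, Add(Mul(Rational(1, 9), 7, Rational(1, 47)), -5)), Pow(Mul(1, Pow(-19243, -1)), -1)) = Mul(Mul(10, Add(Rational(7, 423), -5)), Pow(Mul(1, Rational(-1, 19243)), -1)) = Mul(Mul(10, Rational(-2108, 423)), Pow(Rational(-1, 19243), -1)) = Mul(Rational(-21080, 423), -19243) = Rational(405642440, 423)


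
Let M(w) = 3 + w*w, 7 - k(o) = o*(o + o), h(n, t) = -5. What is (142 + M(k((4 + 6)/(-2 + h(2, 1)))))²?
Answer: 135861536836/5764801 ≈ 23567.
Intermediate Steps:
k(o) = 7 - 2*o² (k(o) = 7 - o*(o + o) = 7 - o*2*o = 7 - 2*o²)
M(w) = 3 + w²
(142 + M(k((4 + 6)/(-2 + h(2, 1)))))² = (142 + (3 + (7 - 2*(4 + 6)²/(-2 - 5)²)²))² = (142 + (3 + (7 - 2*(10/(-7))²)²))² = (142 + (3 + (7 - 2*(10*(-⅐))²)²))² = (142 + (3 + (7 - 2*(-10/7)²)²))² = (142 + (3 + (7 - 2*100/49)²))² = (142 + (3 + (7 - 200/49)²))² = (142 + (3 + (143/49)²))² = (142 + (3 + 20449/2401))² = (142 + 27652/2401)² = (368594/2401)² = 135861536836/5764801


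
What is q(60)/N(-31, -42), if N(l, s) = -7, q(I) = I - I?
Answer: 0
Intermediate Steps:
q(I) = 0
q(60)/N(-31, -42) = 0/(-7) = 0*(-⅐) = 0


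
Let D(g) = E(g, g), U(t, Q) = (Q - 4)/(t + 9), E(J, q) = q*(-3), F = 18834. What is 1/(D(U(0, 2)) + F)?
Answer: 3/56504 ≈ 5.3094e-5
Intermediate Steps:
E(J, q) = -3*q
U(t, Q) = (-4 + Q)/(9 + t)
D(g) = -3*g
1/(D(U(0, 2)) + F) = 1/(-3*(-4 + 2)/(9 + 0) + 18834) = 1/(-3*(-2)/9 + 18834) = 1/(-(-2)/3 + 18834) = 1/(-3*(-2/9) + 18834) = 1/(⅔ + 18834) = 1/(56504/3) = 3/56504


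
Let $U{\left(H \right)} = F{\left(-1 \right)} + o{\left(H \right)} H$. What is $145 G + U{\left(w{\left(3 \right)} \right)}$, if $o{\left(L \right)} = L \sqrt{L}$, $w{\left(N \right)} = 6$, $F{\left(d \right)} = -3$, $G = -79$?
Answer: $-11458 + 36 \sqrt{6} \approx -11370.0$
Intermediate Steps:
$o{\left(L \right)} = L^{\frac{3}{2}}$
$U{\left(H \right)} = -3 + H^{\frac{5}{2}}$ ($U{\left(H \right)} = -3 + H^{\frac{3}{2}} H = -3 + H^{\frac{5}{2}}$)
$145 G + U{\left(w{\left(3 \right)} \right)} = 145 \left(-79\right) - \left(3 - 6^{\frac{5}{2}}\right) = -11455 - \left(3 - 36 \sqrt{6}\right) = -11458 + 36 \sqrt{6}$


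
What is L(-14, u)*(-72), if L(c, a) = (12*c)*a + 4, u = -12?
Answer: -145440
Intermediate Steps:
L(c, a) = 4 + 12*a*c (L(c, a) = 12*a*c + 4 = 4 + 12*a*c)
L(-14, u)*(-72) = (4 + 12*(-12)*(-14))*(-72) = (4 + 2016)*(-72) = 2020*(-72) = -145440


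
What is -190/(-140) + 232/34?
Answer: 1947/238 ≈ 8.1807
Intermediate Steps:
-190/(-140) + 232/34 = -190*(-1/140) + 232*(1/34) = 19/14 + 116/17 = 1947/238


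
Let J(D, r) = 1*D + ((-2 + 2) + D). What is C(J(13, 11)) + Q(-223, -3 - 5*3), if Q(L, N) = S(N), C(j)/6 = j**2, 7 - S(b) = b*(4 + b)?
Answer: 3811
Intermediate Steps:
S(b) = 7 - b*(4 + b)
J(D, r) = 2*D (J(D, r) = D + (0 + D) = D + D = 2*D)
C(j) = 6*j**2
Q(L, N) = 7 - N**2 - 4*N
C(J(13, 11)) + Q(-223, -3 - 5*3) = 6*(2*13)**2 + (7 - (-3 - 5*3)**2 - 4*(-3 - 5*3)) = 6*26**2 + (7 - (-3 - 15)**2 - 4*(-3 - 15)) = 6*676 + (7 - 1*(-18)**2 - 4*(-18)) = 4056 + (7 - 1*324 + 72) = 4056 + (7 - 324 + 72) = 4056 - 245 = 3811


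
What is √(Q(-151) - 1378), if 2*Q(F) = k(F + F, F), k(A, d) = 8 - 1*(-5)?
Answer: I*√5486/2 ≈ 37.034*I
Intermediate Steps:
k(A, d) = 13 (k(A, d) = 8 + 5 = 13)
Q(F) = 13/2 (Q(F) = (½)*13 = 13/2)
√(Q(-151) - 1378) = √(13/2 - 1378) = √(-2743/2) = I*√5486/2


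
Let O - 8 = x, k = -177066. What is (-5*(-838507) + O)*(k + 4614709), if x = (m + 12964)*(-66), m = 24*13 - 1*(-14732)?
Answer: 10401901756645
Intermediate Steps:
m = 15044 (m = 312 + 14732 = 15044)
x = -1848528 (x = (15044 + 12964)*(-66) = 28008*(-66) = -1848528)
O = -1848520 (O = 8 - 1848528 = -1848520)
(-5*(-838507) + O)*(k + 4614709) = (-5*(-838507) - 1848520)*(-177066 + 4614709) = (4192535 - 1848520)*4437643 = 2344015*4437643 = 10401901756645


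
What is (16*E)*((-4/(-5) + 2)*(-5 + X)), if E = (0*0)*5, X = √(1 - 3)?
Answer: 0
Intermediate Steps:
X = I*√2 (X = √(-2) = I*√2 ≈ 1.4142*I)
E = 0 (E = 0*5 = 0)
(16*E)*((-4/(-5) + 2)*(-5 + X)) = (16*0)*((-4/(-5) + 2)*(-5 + I*√2)) = 0*((-4*(-⅕) + 2)*(-5 + I*√2)) = 0*((⅘ + 2)*(-5 + I*√2)) = 0*(14*(-5 + I*√2)/5) = 0*(-14 + 14*I*√2/5) = 0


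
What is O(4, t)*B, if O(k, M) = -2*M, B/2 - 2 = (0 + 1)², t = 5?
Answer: -60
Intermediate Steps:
B = 6 (B = 4 + 2*(0 + 1)² = 4 + 2*1² = 4 + 2*1 = 4 + 2 = 6)
O(4, t)*B = -2*5*6 = -10*6 = -60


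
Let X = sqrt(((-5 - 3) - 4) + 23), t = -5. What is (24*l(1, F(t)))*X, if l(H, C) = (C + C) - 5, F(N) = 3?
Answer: 24*sqrt(11) ≈ 79.599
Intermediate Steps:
l(H, C) = -5 + 2*C (l(H, C) = 2*C - 5 = -5 + 2*C)
X = sqrt(11) (X = sqrt((-8 - 4) + 23) = sqrt(-12 + 23) = sqrt(11) ≈ 3.3166)
(24*l(1, F(t)))*X = (24*(-5 + 2*3))*sqrt(11) = (24*(-5 + 6))*sqrt(11) = (24*1)*sqrt(11) = 24*sqrt(11)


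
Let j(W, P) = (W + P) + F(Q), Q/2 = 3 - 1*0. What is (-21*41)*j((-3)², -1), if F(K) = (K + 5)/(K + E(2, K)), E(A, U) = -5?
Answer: -16359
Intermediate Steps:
Q = 6 (Q = 2*(3 - 1*0) = 2*(3 + 0) = 2*3 = 6)
F(K) = (5 + K)/(-5 + K) (F(K) = (K + 5)/(K - 5) = (5 + K)/(-5 + K))
j(W, P) = 11 + P + W (j(W, P) = (W + P) + (5 + 6)/(-5 + 6) = (P + W) + 11/1 = (P + W) + 1*11 = (P + W) + 11 = 11 + P + W)
(-21*41)*j((-3)², -1) = (-21*41)*(11 - 1 + (-3)²) = -861*(11 - 1 + 9) = -861*19 = -16359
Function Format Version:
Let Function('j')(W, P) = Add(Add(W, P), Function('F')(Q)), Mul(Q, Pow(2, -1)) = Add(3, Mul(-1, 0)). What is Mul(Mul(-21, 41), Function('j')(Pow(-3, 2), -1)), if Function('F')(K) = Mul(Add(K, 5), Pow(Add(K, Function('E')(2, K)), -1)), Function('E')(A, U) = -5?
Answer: -16359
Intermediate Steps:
Q = 6 (Q = Mul(2, Add(3, Mul(-1, 0))) = Mul(2, Add(3, 0)) = Mul(2, 3) = 6)
Function('F')(K) = Mul(Pow(Add(-5, K), -1), Add(5, K)) (Function('F')(K) = Mul(Add(K, 5), Pow(Add(K, -5), -1)) = Mul(Add(5, K), Pow(Add(-5, K), -1)) = Mul(Pow(Add(-5, K), -1), Add(5, K)))
Function('j')(W, P) = Add(11, P, W) (Function('j')(W, P) = Add(Add(W, P), Mul(Pow(Add(-5, 6), -1), Add(5, 6))) = Add(Add(P, W), Mul(Pow(1, -1), 11)) = Add(Add(P, W), Mul(1, 11)) = Add(Add(P, W), 11) = Add(11, P, W))
Mul(Mul(-21, 41), Function('j')(Pow(-3, 2), -1)) = Mul(Mul(-21, 41), Add(11, -1, Pow(-3, 2))) = Mul(-861, Add(11, -1, 9)) = Mul(-861, 19) = -16359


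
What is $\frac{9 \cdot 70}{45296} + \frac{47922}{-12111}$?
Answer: $- \frac{360507497}{91429976} \approx -3.943$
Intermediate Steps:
$\frac{9 \cdot 70}{45296} + \frac{47922}{-12111} = 630 \cdot \frac{1}{45296} + 47922 \left(- \frac{1}{12111}\right) = \frac{315}{22648} - \frac{15974}{4037} = - \frac{360507497}{91429976}$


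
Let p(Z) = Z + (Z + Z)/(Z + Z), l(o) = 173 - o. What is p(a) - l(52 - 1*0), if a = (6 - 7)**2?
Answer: -119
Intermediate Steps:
a = 1 (a = (-1)**2 = 1)
p(Z) = 1 + Z (p(Z) = Z + (2*Z)/((2*Z)) = Z + (2*Z)*(1/(2*Z)) = Z + 1 = 1 + Z)
p(a) - l(52 - 1*0) = (1 + 1) - (173 - (52 - 1*0)) = 2 - (173 - (52 + 0)) = 2 - (173 - 1*52) = 2 - (173 - 52) = 2 - 1*121 = 2 - 121 = -119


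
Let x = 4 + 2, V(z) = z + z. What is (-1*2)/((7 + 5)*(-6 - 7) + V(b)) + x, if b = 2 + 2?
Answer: 445/74 ≈ 6.0135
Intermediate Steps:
b = 4
V(z) = 2*z
x = 6
(-1*2)/((7 + 5)*(-6 - 7) + V(b)) + x = (-1*2)/((7 + 5)*(-6 - 7) + 2*4) + 6 = -2/(12*(-13) + 8) + 6 = -2/(-156 + 8) + 6 = -2/(-148) + 6 = -1/148*(-2) + 6 = 1/74 + 6 = 445/74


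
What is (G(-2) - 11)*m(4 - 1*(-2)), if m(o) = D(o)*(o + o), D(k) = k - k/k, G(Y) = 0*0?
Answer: -660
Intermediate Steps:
G(Y) = 0
D(k) = -1 + k (D(k) = k - 1*1 = k - 1 = -1 + k)
m(o) = 2*o*(-1 + o) (m(o) = (-1 + o)*(o + o) = (-1 + o)*(2*o) = 2*o*(-1 + o))
(G(-2) - 11)*m(4 - 1*(-2)) = (0 - 11)*(2*(4 - 1*(-2))*(-1 + (4 - 1*(-2)))) = -22*(4 + 2)*(-1 + (4 + 2)) = -22*6*(-1 + 6) = -22*6*5 = -11*60 = -660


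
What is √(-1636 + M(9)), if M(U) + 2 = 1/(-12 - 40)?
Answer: I*√1107301/26 ≈ 40.472*I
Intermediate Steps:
M(U) = -105/52 (M(U) = -2 + 1/(-12 - 40) = -2 + 1/(-52) = -2 - 1/52 = -105/52)
√(-1636 + M(9)) = √(-1636 - 105/52) = √(-85177/52) = I*√1107301/26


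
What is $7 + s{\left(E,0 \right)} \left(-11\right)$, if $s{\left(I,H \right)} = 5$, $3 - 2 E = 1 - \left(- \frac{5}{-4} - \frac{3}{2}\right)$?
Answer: $-48$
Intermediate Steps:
$E = \frac{7}{8}$ ($E = \frac{3}{2} - \frac{1 - \left(- \frac{5}{-4} - \frac{3}{2}\right)}{2} = \frac{3}{2} - \frac{1 - \left(\left(-5\right) \left(- \frac{1}{4}\right) - \frac{3}{2}\right)}{2} = \frac{3}{2} - \frac{1 - \left(\frac{5}{4} - \frac{3}{2}\right)}{2} = \frac{3}{2} - \frac{1 - - \frac{1}{4}}{2} = \frac{3}{2} - \frac{1 + \frac{1}{4}}{2} = \frac{3}{2} - \frac{5}{8} = \frac{7}{8} \approx 0.875$)
$7 + s{\left(E,0 \right)} \left(-11\right) = 7 + 5 \left(-11\right) = 7 - 55 = -48$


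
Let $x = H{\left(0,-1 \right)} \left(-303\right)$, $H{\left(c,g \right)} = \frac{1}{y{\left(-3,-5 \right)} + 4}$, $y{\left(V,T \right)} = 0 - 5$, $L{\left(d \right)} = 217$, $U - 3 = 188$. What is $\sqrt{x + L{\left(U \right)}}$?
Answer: $2 \sqrt{130} \approx 22.803$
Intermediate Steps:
$U = 191$ ($U = 3 + 188 = 191$)
$y{\left(V,T \right)} = -5$
$H{\left(c,g \right)} = -1$ ($H{\left(c,g \right)} = \frac{1}{-5 + 4} = \frac{1}{-1} = -1$)
$x = 303$ ($x = \left(-1\right) \left(-303\right) = 303$)
$\sqrt{x + L{\left(U \right)}} = \sqrt{303 + 217} = \sqrt{520} = 2 \sqrt{130}$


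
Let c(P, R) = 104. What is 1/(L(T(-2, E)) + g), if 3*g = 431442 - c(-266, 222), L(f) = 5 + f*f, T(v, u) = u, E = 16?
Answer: 3/432121 ≈ 6.9425e-6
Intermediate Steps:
L(f) = 5 + f²
g = 431338/3 (g = (431442 - 1*104)/3 = (431442 - 104)/3 = (⅓)*431338 = 431338/3 ≈ 1.4378e+5)
1/(L(T(-2, E)) + g) = 1/((5 + 16²) + 431338/3) = 1/((5 + 256) + 431338/3) = 1/(261 + 431338/3) = 1/(432121/3) = 3/432121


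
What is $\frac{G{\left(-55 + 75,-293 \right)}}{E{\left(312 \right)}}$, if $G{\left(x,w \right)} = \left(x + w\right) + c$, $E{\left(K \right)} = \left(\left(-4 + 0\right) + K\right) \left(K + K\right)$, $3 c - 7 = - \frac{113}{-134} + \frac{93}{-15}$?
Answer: $- \frac{182543}{128768640} \approx -0.0014176$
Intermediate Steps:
$c = \frac{367}{670}$ ($c = \frac{7}{3} + \frac{- \frac{113}{-134} + \frac{93}{-15}}{3} = \frac{7}{3} + \frac{\left(-113\right) \left(- \frac{1}{134}\right) + 93 \left(- \frac{1}{15}\right)}{3} = \frac{7}{3} + \frac{\frac{113}{134} - \frac{31}{5}}{3} = \frac{7}{3} + \frac{1}{3} \left(- \frac{3589}{670}\right) = \frac{7}{3} - \frac{3589}{2010} = \frac{367}{670} \approx 0.54776$)
$E{\left(K \right)} = 2 K \left(-4 + K\right)$ ($E{\left(K \right)} = \left(-4 + K\right) 2 K = 2 K \left(-4 + K\right)$)
$G{\left(x,w \right)} = \frac{367}{670} + w + x$ ($G{\left(x,w \right)} = \left(x + w\right) + \frac{367}{670} = \left(w + x\right) + \frac{367}{670} = \frac{367}{670} + w + x$)
$\frac{G{\left(-55 + 75,-293 \right)}}{E{\left(312 \right)}} = \frac{\frac{367}{670} - 293 + \left(-55 + 75\right)}{2 \cdot 312 \left(-4 + 312\right)} = \frac{\frac{367}{670} - 293 + 20}{2 \cdot 312 \cdot 308} = - \frac{182543}{670 \cdot 192192} = \left(- \frac{182543}{670}\right) \frac{1}{192192} = - \frac{182543}{128768640}$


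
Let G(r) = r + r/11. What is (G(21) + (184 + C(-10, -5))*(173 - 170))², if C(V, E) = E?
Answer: 37933281/121 ≈ 3.1350e+5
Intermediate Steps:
G(r) = 12*r/11 (G(r) = r + r*(1/11) = r + r/11 = 12*r/11)
(G(21) + (184 + C(-10, -5))*(173 - 170))² = ((12/11)*21 + (184 - 5)*(173 - 170))² = (252/11 + 179*3)² = (252/11 + 537)² = (6159/11)² = 37933281/121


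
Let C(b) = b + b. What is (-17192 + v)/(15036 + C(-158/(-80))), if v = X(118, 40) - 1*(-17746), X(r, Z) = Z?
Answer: 11880/300799 ≈ 0.039495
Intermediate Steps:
C(b) = 2*b
v = 17786 (v = 40 - 1*(-17746) = 40 + 17746 = 17786)
(-17192 + v)/(15036 + C(-158/(-80))) = (-17192 + 17786)/(15036 + 2*(-158/(-80))) = 594/(15036 + 2*(-158*(-1/80))) = 594/(15036 + 2*(79/40)) = 594/(15036 + 79/20) = 594/(300799/20) = 594*(20/300799) = 11880/300799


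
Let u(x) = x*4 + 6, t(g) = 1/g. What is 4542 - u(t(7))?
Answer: 31748/7 ≈ 4535.4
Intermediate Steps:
u(x) = 6 + 4*x (u(x) = 4*x + 6 = 6 + 4*x)
4542 - u(t(7)) = 4542 - (6 + 4/7) = 4542 - 1*46/7 = 4542 - 46/7 = 31748/7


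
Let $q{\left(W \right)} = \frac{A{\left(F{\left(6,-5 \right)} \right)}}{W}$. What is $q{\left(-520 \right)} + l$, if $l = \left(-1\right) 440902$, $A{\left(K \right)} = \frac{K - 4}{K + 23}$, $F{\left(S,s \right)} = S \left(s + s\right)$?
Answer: $- \frac{1060369318}{2405} \approx -4.409 \cdot 10^{5}$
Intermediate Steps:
$F{\left(S,s \right)} = 2 S s$ ($F{\left(S,s \right)} = S 2 s = 2 S s$)
$A{\left(K \right)} = \frac{-4 + K}{23 + K}$
$q{\left(W \right)} = \frac{64}{37 W}$ ($q{\left(W \right)} = \frac{\frac{1}{23 + 2 \cdot 6 \left(-5\right)} \left(-4 + 2 \cdot 6 \left(-5\right)\right)}{W} = \frac{\frac{1}{23 - 60} \left(-4 - 60\right)}{W} = \frac{\frac{1}{-37} \left(-64\right)}{W} = \frac{\left(- \frac{1}{37}\right) \left(-64\right)}{W} = \frac{64}{37 W}$)
$l = -440902$
$q{\left(-520 \right)} + l = \frac{64}{37 \left(-520\right)} - 440902 = \frac{64}{37} \left(- \frac{1}{520}\right) - 440902 = - \frac{8}{2405} - 440902 = - \frac{1060369318}{2405}$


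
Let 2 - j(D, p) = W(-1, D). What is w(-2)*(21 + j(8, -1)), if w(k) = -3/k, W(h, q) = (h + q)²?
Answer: -39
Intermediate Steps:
j(D, p) = 2 - (-1 + D)²
w(-2)*(21 + j(8, -1)) = (-3/(-2))*(21 + (2 - (-1 + 8)²)) = (-3*(-½))*(21 + (2 - 1*7²)) = 3*(21 + (2 - 1*49))/2 = 3*(21 + (2 - 49))/2 = 3*(21 - 47)/2 = (3/2)*(-26) = -39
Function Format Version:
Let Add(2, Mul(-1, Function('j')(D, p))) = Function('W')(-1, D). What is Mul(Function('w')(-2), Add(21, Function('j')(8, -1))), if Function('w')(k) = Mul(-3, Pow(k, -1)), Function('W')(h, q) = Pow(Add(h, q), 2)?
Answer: -39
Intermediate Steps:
Function('j')(D, p) = Add(2, Mul(-1, Pow(Add(-1, D), 2)))
Mul(Function('w')(-2), Add(21, Function('j')(8, -1))) = Mul(Mul(-3, Pow(-2, -1)), Add(21, Add(2, Mul(-1, Pow(Add(-1, 8), 2))))) = Mul(Mul(-3, Rational(-1, 2)), Add(21, Add(2, Mul(-1, Pow(7, 2))))) = Mul(Rational(3, 2), Add(21, Add(2, Mul(-1, 49)))) = Mul(Rational(3, 2), Add(21, Add(2, -49))) = Mul(Rational(3, 2), Add(21, -47)) = Mul(Rational(3, 2), -26) = -39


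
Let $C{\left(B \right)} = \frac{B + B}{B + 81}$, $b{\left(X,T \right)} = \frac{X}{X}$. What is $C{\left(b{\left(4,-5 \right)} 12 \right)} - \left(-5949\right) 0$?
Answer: $\frac{8}{31} \approx 0.25806$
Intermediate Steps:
$b{\left(X,T \right)} = 1$
$C{\left(B \right)} = \frac{2 B}{81 + B}$
$C{\left(b{\left(4,-5 \right)} 12 \right)} - \left(-5949\right) 0 = \frac{2 \cdot 1 \cdot 12}{81 + 1 \cdot 12} - \left(-5949\right) 0 = 2 \cdot 12 \frac{1}{81 + 12} - 0 = 2 \cdot 12 \cdot \frac{1}{93} + 0 = \frac{8}{31} + 0 = \frac{8}{31}$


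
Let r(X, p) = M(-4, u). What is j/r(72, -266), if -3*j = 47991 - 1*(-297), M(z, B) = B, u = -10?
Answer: 8048/5 ≈ 1609.6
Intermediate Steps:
j = -16096 (j = -(47991 - 1*(-297))/3 = -(47991 + 297)/3 = -⅓*48288 = -16096)
r(X, p) = -10
j/r(72, -266) = -16096/(-10) = -16096*(-⅒) = 8048/5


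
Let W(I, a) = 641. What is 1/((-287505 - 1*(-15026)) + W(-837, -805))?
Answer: -1/271838 ≈ -3.6787e-6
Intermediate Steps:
1/((-287505 - 1*(-15026)) + W(-837, -805)) = 1/((-287505 - 1*(-15026)) + 641) = 1/((-287505 + 15026) + 641) = 1/(-272479 + 641) = 1/(-271838) = -1/271838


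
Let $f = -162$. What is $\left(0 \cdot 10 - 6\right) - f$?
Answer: $156$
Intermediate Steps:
$\left(0 \cdot 10 - 6\right) - f = \left(0 \cdot 10 - 6\right) - -162 = \left(0 - 6\right) + 162 = -6 + 162 = 156$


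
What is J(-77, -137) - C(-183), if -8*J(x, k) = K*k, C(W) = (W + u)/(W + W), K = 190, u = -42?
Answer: 793765/244 ≈ 3253.1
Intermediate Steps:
C(W) = (-42 + W)/(2*W) (C(W) = (W - 42)/(W + W) = (-42 + W)/((2*W)) = (-42 + W)*(1/(2*W)) = (-42 + W)/(2*W))
J(x, k) = -95*k/4
J(-77, -137) - C(-183) = -95/4*(-137) - (-42 - 183)/(2*(-183)) = 13015/4 - (-1)*(-225)/(2*183) = 13015/4 - 1*75/122 = 13015/4 - 75/122 = 793765/244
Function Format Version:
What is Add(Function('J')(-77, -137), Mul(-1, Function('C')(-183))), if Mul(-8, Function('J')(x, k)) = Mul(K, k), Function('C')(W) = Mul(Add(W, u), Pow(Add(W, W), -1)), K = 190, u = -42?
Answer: Rational(793765, 244) ≈ 3253.1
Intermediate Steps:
Function('C')(W) = Mul(Rational(1, 2), Pow(W, -1), Add(-42, W)) (Function('C')(W) = Mul(Add(W, -42), Pow(Add(W, W), -1)) = Mul(Add(-42, W), Pow(Mul(2, W), -1)) = Mul(Add(-42, W), Mul(Rational(1, 2), Pow(W, -1))) = Mul(Rational(1, 2), Pow(W, -1), Add(-42, W)))
Function('J')(x, k) = Mul(Rational(-95, 4), k) (Function('J')(x, k) = Mul(Rational(-1, 8), Mul(190, k)) = Mul(Rational(-95, 4), k))
Add(Function('J')(-77, -137), Mul(-1, Function('C')(-183))) = Add(Mul(Rational(-95, 4), -137), Mul(-1, Mul(Rational(1, 2), Pow(-183, -1), Add(-42, -183)))) = Add(Rational(13015, 4), Mul(-1, Mul(Rational(1, 2), Rational(-1, 183), -225))) = Add(Rational(13015, 4), Mul(-1, Rational(75, 122))) = Add(Rational(13015, 4), Rational(-75, 122)) = Rational(793765, 244)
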